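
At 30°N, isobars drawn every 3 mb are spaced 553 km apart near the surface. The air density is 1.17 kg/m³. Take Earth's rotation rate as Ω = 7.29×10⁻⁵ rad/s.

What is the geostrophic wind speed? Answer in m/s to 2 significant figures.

Coriolis parameter at 30°N:
f = 2Ω sin φ = 2 × 7.29×10⁻⁵ × sin 30° = 7.29×10⁻⁵ s⁻¹
Pressure gradient: |∂P/∂n| = 300 Pa / 553000 m = 5.42×10⁻⁴ Pa/m
Geostrophic balance (pressure-gradient force = Coriolis force):
V_g = (1/(fρ)) |∂P/∂n| = 5.42×10⁻⁴ / (7.29×10⁻⁵ × 1.17) = 6.36 m/s

6.4 m/s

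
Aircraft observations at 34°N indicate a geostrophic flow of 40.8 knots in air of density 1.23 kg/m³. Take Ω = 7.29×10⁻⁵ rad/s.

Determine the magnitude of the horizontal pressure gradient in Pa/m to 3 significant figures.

2.10×10⁻³ Pa/m

Coriolis parameter at 34°N:
f = 2Ω sin φ = 2 × 7.29×10⁻⁵ × sin 34° = 8.15×10⁻⁵ s⁻¹
Wind speed in SI: 40.8 knots = 21.0 m/s
Geostrophic balance rearranged: |∂P/∂n| = f ρ V_g
|∂P/∂n| = 8.15×10⁻⁵ × 1.23 × 21.0 = 2.10×10⁻³ Pa/m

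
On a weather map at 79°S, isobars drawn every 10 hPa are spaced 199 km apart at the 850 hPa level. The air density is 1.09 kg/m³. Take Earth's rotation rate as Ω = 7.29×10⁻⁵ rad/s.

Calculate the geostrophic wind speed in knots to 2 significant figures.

63 knots

Coriolis parameter at 79°S:
f = 2Ω sin φ = 2 × 7.29×10⁻⁵ × sin 79° = 1.43×10⁻⁴ s⁻¹
Pressure gradient: |∂P/∂n| = 1000 Pa / 199000 m = 5.03×10⁻³ Pa/m
Geostrophic balance (pressure-gradient force = Coriolis force):
V_g = (1/(fρ)) |∂P/∂n| = 5.03×10⁻³ / (1.43×10⁻⁴ × 1.09) = 32.2 m/s
Converting: 32.2 m/s × 1.944 = 63 knots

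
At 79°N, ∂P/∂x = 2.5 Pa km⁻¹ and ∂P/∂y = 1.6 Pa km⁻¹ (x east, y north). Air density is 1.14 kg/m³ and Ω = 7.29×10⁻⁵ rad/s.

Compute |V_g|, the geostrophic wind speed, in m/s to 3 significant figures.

18.2 m/s

Coriolis parameter at 79°N:
f = 2Ω sin φ = 2 × 7.29×10⁻⁵ × sin 79° = 1.43×10⁻⁴ s⁻¹
Component geostrophic relations (x east, y north):
u_g = −(1/(fρ)) ∂P/∂y,  v_g = (1/(fρ)) ∂P/∂x
u_g = −(1.6×10⁻³)/(1.43×10⁻⁴ × 1.14) = −9.81 m/s;  v_g = (2.5×10⁻³)/(1.43×10⁻⁴ × 1.14) = 15.3 m/s
|V_g| = √(u_g² + v_g²) = 18.2 m/s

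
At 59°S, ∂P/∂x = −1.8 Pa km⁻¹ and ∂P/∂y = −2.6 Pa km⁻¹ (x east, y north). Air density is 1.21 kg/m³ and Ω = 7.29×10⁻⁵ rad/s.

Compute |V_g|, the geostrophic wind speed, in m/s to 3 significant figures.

Coriolis parameter at 59°S:
f = 2Ω sin φ = 2 × 7.29×10⁻⁵ × sin 59° = 1.25×10⁻⁴ s⁻¹
In the Southern Hemisphere f is negative: f = −1.25×10⁻⁴ s⁻¹.
Component geostrophic relations (x east, y north):
u_g = −(1/(fρ)) ∂P/∂y,  v_g = (1/(fρ)) ∂P/∂x
u_g = −(−2.6×10⁻³)/(−1.25×10⁻⁴ × 1.21) = −17.2 m/s;  v_g = (−1.8×10⁻³)/(−1.25×10⁻⁴ × 1.21) = 11.9 m/s
|V_g| = √(u_g² + v_g²) = 20.9 m/s

20.9 m/s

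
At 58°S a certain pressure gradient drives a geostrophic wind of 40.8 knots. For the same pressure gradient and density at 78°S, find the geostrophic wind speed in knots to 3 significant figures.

35.4 knots

With the same pressure gradient and density, V_g ∝ 1/f ∝ 1/sin φ.
V₂ = V₁ · sin φ₁ / sin φ₂ = 40.8 × sin 58° / sin 78°
V₂ = 40.8 × 0.8480/0.9781 = 35.4 knots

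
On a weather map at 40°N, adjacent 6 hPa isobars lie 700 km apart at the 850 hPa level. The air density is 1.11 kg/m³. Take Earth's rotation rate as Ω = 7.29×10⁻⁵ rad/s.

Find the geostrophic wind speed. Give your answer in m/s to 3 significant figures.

8.24 m/s

Coriolis parameter at 40°N:
f = 2Ω sin φ = 2 × 7.29×10⁻⁵ × sin 40° = 9.37×10⁻⁵ s⁻¹
Pressure gradient: |∂P/∂n| = 600 Pa / 700000 m = 8.57×10⁻⁴ Pa/m
Geostrophic balance (pressure-gradient force = Coriolis force):
V_g = (1/(fρ)) |∂P/∂n| = 8.57×10⁻⁴ / (9.37×10⁻⁵ × 1.11) = 8.24 m/s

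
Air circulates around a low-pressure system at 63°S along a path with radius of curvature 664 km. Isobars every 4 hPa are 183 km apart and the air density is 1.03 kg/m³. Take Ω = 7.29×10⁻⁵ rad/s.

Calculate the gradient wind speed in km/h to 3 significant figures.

50.6 km/h

Coriolis parameter at 63°S:
f = 2Ω sin φ = 2 × 7.29×10⁻⁵ × sin 63° = 1.30×10⁻⁴ s⁻¹
Pressure gradient: |∂P/∂n| = 400 Pa / 183000 m = 2.19×10⁻³ Pa/m
Geostrophic speed: V_g = |∂P/∂n|/(fρ) = 2.19×10⁻³/(1.30×10⁻⁴ × 1.03) = 16.3 m/s
Around a low, centrifugal force acts outward with Coriolis, so pressure-gradient force balances both:
(1/ρ)|∂P/∂n| = fV + V²/R  →  V² + fR·V − fR·V_g = 0
With fR = 1.30×10⁻⁴ × 664×10³ m = 86.3 m/s:
V = [−fR + √((fR)² + 4 fR V_g)]/2 = [−86.3 + √(86.3² + 4×86.3×16.3)]/2 = 14 m/s
Subgeostrophic (V < V_g = 16.3 m/s), as expected around a low.
Converting: 14 m/s × 3.6 = 50.6 km/h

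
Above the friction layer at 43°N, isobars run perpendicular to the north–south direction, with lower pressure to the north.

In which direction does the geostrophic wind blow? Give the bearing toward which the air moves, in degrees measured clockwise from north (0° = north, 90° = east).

The pressure-gradient force points toward the north (bearing 000°).
Geostrophic balance: in the Northern Hemisphere the Coriolis force deflects motion to the right, so the geostrophic wind blows 90° to the right of the pressure-gradient force (low pressure on the left).
Rotating 000° by 90° clockwise gives 090° — the wind blows toward the east.

090°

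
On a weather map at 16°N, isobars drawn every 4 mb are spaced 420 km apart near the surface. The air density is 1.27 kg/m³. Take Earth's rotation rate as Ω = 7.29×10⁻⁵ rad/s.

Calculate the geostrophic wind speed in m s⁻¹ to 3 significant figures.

18.7 m s⁻¹

Coriolis parameter at 16°N:
f = 2Ω sin φ = 2 × 7.29×10⁻⁵ × sin 16° = 4.02×10⁻⁵ s⁻¹
Pressure gradient: |∂P/∂n| = 400 Pa / 420000 m = 9.52×10⁻⁴ Pa/m
Geostrophic balance (pressure-gradient force = Coriolis force):
V_g = (1/(fρ)) |∂P/∂n| = 9.52×10⁻⁴ / (4.02×10⁻⁵ × 1.27) = 18.7 m/s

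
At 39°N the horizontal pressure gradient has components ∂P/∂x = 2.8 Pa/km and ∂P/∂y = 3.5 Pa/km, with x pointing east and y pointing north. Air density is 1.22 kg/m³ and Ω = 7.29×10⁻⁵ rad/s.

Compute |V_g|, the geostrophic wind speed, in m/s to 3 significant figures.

40.0 m/s

Coriolis parameter at 39°N:
f = 2Ω sin φ = 2 × 7.29×10⁻⁵ × sin 39° = 9.18×10⁻⁵ s⁻¹
Component geostrophic relations (x east, y north):
u_g = −(1/(fρ)) ∂P/∂y,  v_g = (1/(fρ)) ∂P/∂x
u_g = −(3.5×10⁻³)/(9.18×10⁻⁵ × 1.22) = −31.3 m/s;  v_g = (2.8×10⁻³)/(9.18×10⁻⁵ × 1.22) = 25.0 m/s
|V_g| = √(u_g² + v_g²) = 40.0 m/s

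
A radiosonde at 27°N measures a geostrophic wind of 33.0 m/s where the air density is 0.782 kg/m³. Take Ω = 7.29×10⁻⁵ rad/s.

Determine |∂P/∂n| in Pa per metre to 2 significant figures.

1.7×10⁻³ Pa/m

Coriolis parameter at 27°N:
f = 2Ω sin φ = 2 × 7.29×10⁻⁵ × sin 27° = 6.62×10⁻⁵ s⁻¹
Geostrophic balance rearranged: |∂P/∂n| = f ρ V_g
|∂P/∂n| = 6.62×10⁻⁵ × 0.782 × 33.0 = 1.71×10⁻³ Pa/m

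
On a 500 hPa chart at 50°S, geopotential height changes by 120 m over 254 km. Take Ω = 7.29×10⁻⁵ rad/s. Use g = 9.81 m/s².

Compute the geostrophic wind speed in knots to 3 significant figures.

80.7 knots

Coriolis parameter at 50°S:
f = 2Ω sin φ = 2 × 7.29×10⁻⁵ × sin 50° = 1.12×10⁻⁴ s⁻¹
Height gradient: |∂Z/∂n| = 120 m / 254000 m = 4.72×10⁻⁴
On a pressure surface, geostrophic balance gives V_g = (g/f)|∂Z/∂n|:
V_g = 9.81 × 4.72×10⁻⁴ / 1.12×10⁻⁴ = 41.5 m/s
Converting: 41.5 m/s × 1.944 = 80.7 knots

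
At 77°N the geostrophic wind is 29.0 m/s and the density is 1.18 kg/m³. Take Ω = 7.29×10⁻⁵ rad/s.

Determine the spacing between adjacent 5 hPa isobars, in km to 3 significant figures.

Coriolis parameter at 77°N:
f = 2Ω sin φ = 2 × 7.29×10⁻⁵ × sin 77° = 1.42×10⁻⁴ s⁻¹
Geostrophic balance rearranged: |∂P/∂n| = f ρ V_g
|∂P/∂n| = 1.42×10⁻⁴ × 1.18 × 29.0 = 4.86×10⁻³ Pa/m
Isobar spacing: Δn = ΔP/|∂P/∂n| = 500 Pa / 4.86×10⁻³ Pa/m = 102851 m ≈ 103 km

103 km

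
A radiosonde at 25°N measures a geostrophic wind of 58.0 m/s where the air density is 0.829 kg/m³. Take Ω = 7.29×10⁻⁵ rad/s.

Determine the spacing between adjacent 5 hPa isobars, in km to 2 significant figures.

Coriolis parameter at 25°N:
f = 2Ω sin φ = 2 × 7.29×10⁻⁵ × sin 25° = 6.16×10⁻⁵ s⁻¹
Geostrophic balance rearranged: |∂P/∂n| = f ρ V_g
|∂P/∂n| = 6.16×10⁻⁵ × 0.829 × 58.0 = 2.96×10⁻³ Pa/m
Isobar spacing: Δn = ΔP/|∂P/∂n| = 500 Pa / 2.96×10⁻³ Pa/m = 168765 m ≈ 170 km

170 km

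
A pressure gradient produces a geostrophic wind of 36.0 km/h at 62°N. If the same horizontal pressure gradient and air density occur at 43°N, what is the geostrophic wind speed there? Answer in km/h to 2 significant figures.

With the same pressure gradient and density, V_g ∝ 1/f ∝ 1/sin φ.
V₂ = V₁ · sin φ₁ / sin φ₂ = 36.0 × sin 62° / sin 43°
V₂ = 36.0 × 0.8829/0.6820 = 47 km/h

47 km/h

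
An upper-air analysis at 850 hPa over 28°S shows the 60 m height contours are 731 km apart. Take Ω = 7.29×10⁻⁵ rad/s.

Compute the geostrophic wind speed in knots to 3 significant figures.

22.9 knots

Coriolis parameter at 28°S:
f = 2Ω sin φ = 2 × 7.29×10⁻⁵ × sin 28° = 6.84×10⁻⁵ s⁻¹
Height gradient: |∂Z/∂n| = 60 m / 731000 m = 8.21×10⁻⁵
On a pressure surface, geostrophic balance gives V_g = (g/f)|∂Z/∂n|:
V_g = 9.81 × 8.21×10⁻⁵ / 6.84×10⁻⁵ = 11.8 m/s
Converting: 11.8 m/s × 1.944 = 22.9 knots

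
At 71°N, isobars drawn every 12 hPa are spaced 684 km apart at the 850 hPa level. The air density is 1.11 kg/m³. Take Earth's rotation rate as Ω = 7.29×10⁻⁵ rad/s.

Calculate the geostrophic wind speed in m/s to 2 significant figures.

Coriolis parameter at 71°N:
f = 2Ω sin φ = 2 × 7.29×10⁻⁵ × sin 71° = 1.38×10⁻⁴ s⁻¹
Pressure gradient: |∂P/∂n| = 1200 Pa / 684000 m = 1.75×10⁻³ Pa/m
Geostrophic balance (pressure-gradient force = Coriolis force):
V_g = (1/(fρ)) |∂P/∂n| = 1.75×10⁻³ / (1.38×10⁻⁴ × 1.11) = 11.5 m/s

11 m/s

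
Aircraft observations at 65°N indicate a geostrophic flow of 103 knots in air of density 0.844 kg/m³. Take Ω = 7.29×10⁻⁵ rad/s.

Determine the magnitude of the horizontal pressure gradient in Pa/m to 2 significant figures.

5.9×10⁻³ Pa/m

Coriolis parameter at 65°N:
f = 2Ω sin φ = 2 × 7.29×10⁻⁵ × sin 65° = 1.32×10⁻⁴ s⁻¹
Wind speed in SI: 103 knots = 53.0 m/s
Geostrophic balance rearranged: |∂P/∂n| = f ρ V_g
|∂P/∂n| = 1.32×10⁻⁴ × 0.844 × 53.0 = 5.91×10⁻³ Pa/m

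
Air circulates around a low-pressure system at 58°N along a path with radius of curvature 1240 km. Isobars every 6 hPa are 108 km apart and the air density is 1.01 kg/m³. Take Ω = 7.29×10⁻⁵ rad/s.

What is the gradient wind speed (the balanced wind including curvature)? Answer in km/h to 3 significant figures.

130 km/h

Coriolis parameter at 58°N:
f = 2Ω sin φ = 2 × 7.29×10⁻⁵ × sin 58° = 1.24×10⁻⁴ s⁻¹
Pressure gradient: |∂P/∂n| = 600 Pa / 108000 m = 5.56×10⁻³ Pa/m
Geostrophic speed: V_g = |∂P/∂n|/(fρ) = 5.56×10⁻³/(1.24×10⁻⁴ × 1.01) = 44.5 m/s
Around a low, centrifugal force acts outward with Coriolis, so pressure-gradient force balances both:
(1/ρ)|∂P/∂n| = fV + V²/R  →  V² + fR·V − fR·V_g = 0
With fR = 1.24×10⁻⁴ × 1240×10³ m = 153 m/s:
V = [−fR + √((fR)² + 4 fR V_g)]/2 = [−153 + √(153² + 4×153×44.5)]/2 = 36 m/s
Subgeostrophic (V < V_g = 44.5 m/s), as expected around a low.
Converting: 36 m/s × 3.6 = 130 km/h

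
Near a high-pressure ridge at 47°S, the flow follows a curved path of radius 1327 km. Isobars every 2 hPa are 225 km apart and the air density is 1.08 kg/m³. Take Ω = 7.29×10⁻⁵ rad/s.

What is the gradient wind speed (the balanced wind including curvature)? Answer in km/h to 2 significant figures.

29 km/h

Coriolis parameter at 47°S:
f = 2Ω sin φ = 2 × 7.29×10⁻⁵ × sin 47° = 1.07×10⁻⁴ s⁻¹
Pressure gradient: |∂P/∂n| = 200 Pa / 225000 m = 8.89×10⁻⁴ Pa/m
Geostrophic speed: V_g = |∂P/∂n|/(fρ) = 8.89×10⁻⁴/(1.07×10⁻⁴ × 1.08) = 7.72 m/s
Around a high, pressure-gradient force acts outward with centrifugal, so Coriolis balances both:
fV = (1/ρ)|∂P/∂n| + V²/R  →  V² − fR·V + fR·V_g = 0
With fR = 1.07×10⁻⁴ × 1327×10³ m = 141 m/s:
V = [fR − √((fR)² − 4 fR V_g)]/2 = [141 − √(141² − 4×141×7.72)]/2 = 8.19 m/s
Supergeostrophic (V > V_g = 7.72 m/s), as expected around a high.
Converting: 8.19 m/s × 3.6 = 29 km/h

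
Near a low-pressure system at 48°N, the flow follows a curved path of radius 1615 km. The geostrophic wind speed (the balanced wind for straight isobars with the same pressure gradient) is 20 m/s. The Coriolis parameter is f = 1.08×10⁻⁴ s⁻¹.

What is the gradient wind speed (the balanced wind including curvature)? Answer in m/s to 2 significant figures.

18 m/s

Around a low, centrifugal force acts outward with Coriolis, so pressure-gradient force balances both:
(1/ρ)|∂P/∂n| = fV + V²/R  →  V² + fR·V − fR·V_g = 0
With fR = 1.08×10⁻⁴ × 1615×10³ m = 174 m/s:
V = [−fR + √((fR)² + 4 fR V_g)]/2 = [−174 + √(174² + 4×174×20)]/2 = 18.1 m/s
Subgeostrophic (V < V_g = 20 m/s), as expected around a low.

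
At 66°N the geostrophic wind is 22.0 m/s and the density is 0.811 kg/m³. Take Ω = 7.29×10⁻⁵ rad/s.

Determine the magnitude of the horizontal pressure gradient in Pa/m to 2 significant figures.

Coriolis parameter at 66°N:
f = 2Ω sin φ = 2 × 7.29×10⁻⁵ × sin 66° = 1.33×10⁻⁴ s⁻¹
Geostrophic balance rearranged: |∂P/∂n| = f ρ V_g
|∂P/∂n| = 1.33×10⁻⁴ × 0.811 × 22.0 = 2.38×10⁻³ Pa/m

2.4×10⁻³ Pa/m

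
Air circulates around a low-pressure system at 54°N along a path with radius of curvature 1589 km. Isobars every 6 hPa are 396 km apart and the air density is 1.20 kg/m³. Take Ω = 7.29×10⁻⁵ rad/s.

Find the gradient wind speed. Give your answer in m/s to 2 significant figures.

Coriolis parameter at 54°N:
f = 2Ω sin φ = 2 × 7.29×10⁻⁵ × sin 54° = 1.18×10⁻⁴ s⁻¹
Pressure gradient: |∂P/∂n| = 600 Pa / 396000 m = 1.52×10⁻³ Pa/m
Geostrophic speed: V_g = |∂P/∂n|/(fρ) = 1.52×10⁻³/(1.18×10⁻⁴ × 1.20) = 10.7 m/s
Around a low, centrifugal force acts outward with Coriolis, so pressure-gradient force balances both:
(1/ρ)|∂P/∂n| = fV + V²/R  →  V² + fR·V − fR·V_g = 0
With fR = 1.18×10⁻⁴ × 1589×10³ m = 187 m/s:
V = [−fR + √((fR)² + 4 fR V_g)]/2 = [−187 + √(187² + 4×187×10.7)]/2 = 10.2 m/s
Subgeostrophic (V < V_g = 10.7 m/s), as expected around a low.

10 m/s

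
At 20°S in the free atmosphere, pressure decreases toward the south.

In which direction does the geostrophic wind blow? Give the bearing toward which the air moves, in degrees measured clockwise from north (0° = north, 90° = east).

090°

The pressure-gradient force points toward the south (bearing 180°).
Geostrophic balance: in the Southern Hemisphere the Coriolis force deflects motion to the left, so the geostrophic wind blows 90° to the left of the pressure-gradient force (low pressure on the right).
Rotating 180° by 90° counterclockwise gives 090° — the wind blows toward the east.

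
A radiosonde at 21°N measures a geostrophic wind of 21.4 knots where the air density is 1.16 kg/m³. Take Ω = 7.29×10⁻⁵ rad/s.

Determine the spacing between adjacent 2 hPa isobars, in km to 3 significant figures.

Coriolis parameter at 21°N:
f = 2Ω sin φ = 2 × 7.29×10⁻⁵ × sin 21° = 5.23×10⁻⁵ s⁻¹
Wind speed in SI: 21.4 knots = 11.0 m/s
Geostrophic balance rearranged: |∂P/∂n| = f ρ V_g
|∂P/∂n| = 5.23×10⁻⁵ × 1.16 × 11.0 = 6.67×10⁻⁴ Pa/m
Isobar spacing: Δn = ΔP/|∂P/∂n| = 200 Pa / 6.67×10⁻⁴ Pa/m = 299732 m ≈ 300 km

300 km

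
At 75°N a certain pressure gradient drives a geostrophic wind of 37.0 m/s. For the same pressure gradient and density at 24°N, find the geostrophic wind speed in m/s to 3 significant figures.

With the same pressure gradient and density, V_g ∝ 1/f ∝ 1/sin φ.
V₂ = V₁ · sin φ₁ / sin φ₂ = 37.0 × sin 75° / sin 24°
V₂ = 37.0 × 0.9659/0.4067 = 87.9 m/s

87.9 m/s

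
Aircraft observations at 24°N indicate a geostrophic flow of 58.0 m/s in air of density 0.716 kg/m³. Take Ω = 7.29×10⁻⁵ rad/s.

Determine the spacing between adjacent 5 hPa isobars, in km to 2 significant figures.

Coriolis parameter at 24°N:
f = 2Ω sin φ = 2 × 7.29×10⁻⁵ × sin 24° = 5.93×10⁻⁵ s⁻¹
Geostrophic balance rearranged: |∂P/∂n| = f ρ V_g
|∂P/∂n| = 5.93×10⁻⁵ × 0.716 × 58.0 = 2.46×10⁻³ Pa/m
Isobar spacing: Δn = ΔP/|∂P/∂n| = 500 Pa / 2.46×10⁻³ Pa/m = 203029 m ≈ 200 km

200 km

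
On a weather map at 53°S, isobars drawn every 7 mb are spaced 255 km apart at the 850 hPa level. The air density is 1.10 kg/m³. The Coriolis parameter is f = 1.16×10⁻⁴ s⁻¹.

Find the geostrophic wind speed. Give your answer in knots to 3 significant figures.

Pressure gradient: |∂P/∂n| = 700 Pa / 255000 m = 2.75×10⁻³ Pa/m
Geostrophic balance (pressure-gradient force = Coriolis force):
V_g = (1/(fρ)) |∂P/∂n| = 2.75×10⁻³ / (1.16×10⁻⁴ × 1.10) = 21.5 m/s
Converting: 21.5 m/s × 1.944 = 41.8 knots

41.8 knots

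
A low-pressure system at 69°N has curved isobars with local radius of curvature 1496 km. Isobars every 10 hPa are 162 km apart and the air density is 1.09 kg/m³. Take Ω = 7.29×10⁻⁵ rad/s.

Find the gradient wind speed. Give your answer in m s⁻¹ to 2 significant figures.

35 m s⁻¹

Coriolis parameter at 69°N:
f = 2Ω sin φ = 2 × 7.29×10⁻⁵ × sin 69° = 1.36×10⁻⁴ s⁻¹
Pressure gradient: |∂P/∂n| = 1000 Pa / 162000 m = 6.17×10⁻³ Pa/m
Geostrophic speed: V_g = |∂P/∂n|/(fρ) = 6.17×10⁻³/(1.36×10⁻⁴ × 1.09) = 41.6 m/s
Around a low, centrifugal force acts outward with Coriolis, so pressure-gradient force balances both:
(1/ρ)|∂P/∂n| = fV + V²/R  →  V² + fR·V − fR·V_g = 0
With fR = 1.36×10⁻⁴ × 1496×10³ m = 204 m/s:
V = [−fR + √((fR)² + 4 fR V_g)]/2 = [−204 + √(204² + 4×204×41.6)]/2 = 35.4 m/s
Subgeostrophic (V < V_g = 41.6 m/s), as expected around a low.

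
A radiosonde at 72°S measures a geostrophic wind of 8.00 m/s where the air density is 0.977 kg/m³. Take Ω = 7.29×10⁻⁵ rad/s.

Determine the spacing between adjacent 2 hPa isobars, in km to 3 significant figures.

Coriolis parameter at 72°S:
f = 2Ω sin φ = 2 × 7.29×10⁻⁵ × sin 72° = 1.39×10⁻⁴ s⁻¹
Geostrophic balance rearranged: |∂P/∂n| = f ρ V_g
|∂P/∂n| = 1.39×10⁻⁴ × 0.977 × 8.00 = 1.08×10⁻³ Pa/m
Isobar spacing: Δn = ΔP/|∂P/∂n| = 200 Pa / 1.08×10⁻³ Pa/m = 184536 m ≈ 185 km

185 km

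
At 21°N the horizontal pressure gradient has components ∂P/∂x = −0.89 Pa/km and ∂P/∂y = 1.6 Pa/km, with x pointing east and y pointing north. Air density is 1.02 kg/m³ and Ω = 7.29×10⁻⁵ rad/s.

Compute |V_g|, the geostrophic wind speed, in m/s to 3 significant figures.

34.4 m/s

Coriolis parameter at 21°N:
f = 2Ω sin φ = 2 × 7.29×10⁻⁵ × sin 21° = 5.23×10⁻⁵ s⁻¹
Component geostrophic relations (x east, y north):
u_g = −(1/(fρ)) ∂P/∂y,  v_g = (1/(fρ)) ∂P/∂x
u_g = −(1.6×10⁻³)/(5.23×10⁻⁵ × 1.02) = −30.0 m/s;  v_g = (−0.89×10⁻³)/(5.23×10⁻⁵ × 1.02) = −16.7 m/s
|V_g| = √(u_g² + v_g²) = 34.4 m/s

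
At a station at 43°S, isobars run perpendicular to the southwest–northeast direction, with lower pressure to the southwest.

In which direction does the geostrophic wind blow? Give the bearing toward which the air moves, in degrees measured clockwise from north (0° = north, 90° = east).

135°

The pressure-gradient force points toward the southwest (bearing 225°).
Geostrophic balance: in the Southern Hemisphere the Coriolis force deflects motion to the left, so the geostrophic wind blows 90° to the left of the pressure-gradient force (low pressure on the right).
Rotating 225° by 90° counterclockwise gives 135° — the wind blows toward the southeast.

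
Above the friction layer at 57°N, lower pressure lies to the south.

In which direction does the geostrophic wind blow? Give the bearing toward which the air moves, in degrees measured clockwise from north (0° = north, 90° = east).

270°

The pressure-gradient force points toward the south (bearing 180°).
Geostrophic balance: in the Northern Hemisphere the Coriolis force deflects motion to the right, so the geostrophic wind blows 90° to the right of the pressure-gradient force (low pressure on the left).
Rotating 180° by 90° clockwise gives 270° — the wind blows toward the west.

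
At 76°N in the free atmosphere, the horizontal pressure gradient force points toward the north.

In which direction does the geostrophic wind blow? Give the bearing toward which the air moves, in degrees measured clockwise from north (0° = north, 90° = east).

The pressure-gradient force points toward the north (bearing 000°).
Geostrophic balance: in the Northern Hemisphere the Coriolis force deflects motion to the right, so the geostrophic wind blows 90° to the right of the pressure-gradient force (low pressure on the left).
Rotating 000° by 90° clockwise gives 090° — the wind blows toward the east.

090°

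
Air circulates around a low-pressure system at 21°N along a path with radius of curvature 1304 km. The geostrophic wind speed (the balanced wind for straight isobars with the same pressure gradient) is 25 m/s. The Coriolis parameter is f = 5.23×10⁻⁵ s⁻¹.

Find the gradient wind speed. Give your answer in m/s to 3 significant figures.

Around a low, centrifugal force acts outward with Coriolis, so pressure-gradient force balances both:
(1/ρ)|∂P/∂n| = fV + V²/R  →  V² + fR·V − fR·V_g = 0
With fR = 5.23×10⁻⁵ × 1304×10³ m = 68.2 m/s:
V = [−fR + √((fR)² + 4 fR V_g)]/2 = [−68.2 + √(68.2² + 4×68.2×25)]/2 = 19.5 m/s
Subgeostrophic (V < V_g = 25 m/s), as expected around a low.

19.5 m/s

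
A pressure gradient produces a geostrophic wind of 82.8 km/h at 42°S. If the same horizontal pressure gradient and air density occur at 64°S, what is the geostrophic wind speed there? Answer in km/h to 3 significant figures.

With the same pressure gradient and density, V_g ∝ 1/f ∝ 1/sin φ.
V₂ = V₁ · sin φ₁ / sin φ₂ = 82.8 × sin 42° / sin 64°
V₂ = 82.8 × 0.6691/0.8988 = 61.6 km/h

61.6 km/h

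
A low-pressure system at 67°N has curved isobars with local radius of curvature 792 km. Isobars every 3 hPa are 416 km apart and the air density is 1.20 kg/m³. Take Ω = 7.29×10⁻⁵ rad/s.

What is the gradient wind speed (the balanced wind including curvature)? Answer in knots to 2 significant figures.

Coriolis parameter at 67°N:
f = 2Ω sin φ = 2 × 7.29×10⁻⁵ × sin 67° = 1.34×10⁻⁴ s⁻¹
Pressure gradient: |∂P/∂n| = 300 Pa / 416000 m = 7.21×10⁻⁴ Pa/m
Geostrophic speed: V_g = |∂P/∂n|/(fρ) = 7.21×10⁻⁴/(1.34×10⁻⁴ × 1.20) = 4.48 m/s
Around a low, centrifugal force acts outward with Coriolis, so pressure-gradient force balances both:
(1/ρ)|∂P/∂n| = fV + V²/R  →  V² + fR·V − fR·V_g = 0
With fR = 1.34×10⁻⁴ × 792×10³ m = 106 m/s:
V = [−fR + √((fR)² + 4 fR V_g)]/2 = [−106 + √(106² + 4×106×4.48)]/2 = 4.3 m/s
Subgeostrophic (V < V_g = 4.48 m/s), as expected around a low.
Converting: 4.3 m/s × 1.944 = 8.4 knots

8.4 knots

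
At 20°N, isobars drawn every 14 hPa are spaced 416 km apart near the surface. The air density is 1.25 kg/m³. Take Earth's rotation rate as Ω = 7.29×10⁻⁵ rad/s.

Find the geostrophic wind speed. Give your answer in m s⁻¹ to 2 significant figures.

Coriolis parameter at 20°N:
f = 2Ω sin φ = 2 × 7.29×10⁻⁵ × sin 20° = 4.99×10⁻⁵ s⁻¹
Pressure gradient: |∂P/∂n| = 1400 Pa / 416000 m = 3.37×10⁻³ Pa/m
Geostrophic balance (pressure-gradient force = Coriolis force):
V_g = (1/(fρ)) |∂P/∂n| = 3.37×10⁻³ / (4.99×10⁻⁵ × 1.25) = 54.0 m/s

54 m s⁻¹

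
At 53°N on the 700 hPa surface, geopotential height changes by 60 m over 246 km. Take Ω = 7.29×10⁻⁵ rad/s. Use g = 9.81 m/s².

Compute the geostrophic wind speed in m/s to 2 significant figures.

Coriolis parameter at 53°N:
f = 2Ω sin φ = 2 × 7.29×10⁻⁵ × sin 53° = 1.16×10⁻⁴ s⁻¹
Height gradient: |∂Z/∂n| = 60 m / 246000 m = 2.44×10⁻⁴
On a pressure surface, geostrophic balance gives V_g = (g/f)|∂Z/∂n|:
V_g = 9.81 × 2.44×10⁻⁴ / 1.16×10⁻⁴ = 20.5 m/s

21 m/s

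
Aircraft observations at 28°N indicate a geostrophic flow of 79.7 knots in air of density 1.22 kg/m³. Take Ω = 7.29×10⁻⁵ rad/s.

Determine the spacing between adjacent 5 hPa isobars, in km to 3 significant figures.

Coriolis parameter at 28°N:
f = 2Ω sin φ = 2 × 7.29×10⁻⁵ × sin 28° = 6.84×10⁻⁵ s⁻¹
Wind speed in SI: 79.7 knots = 41.0 m/s
Geostrophic balance rearranged: |∂P/∂n| = f ρ V_g
|∂P/∂n| = 6.84×10⁻⁵ × 1.22 × 41.0 = 3.42×10⁻³ Pa/m
Isobar spacing: Δn = ΔP/|∂P/∂n| = 500 Pa / 3.42×10⁻³ Pa/m = 146032 m ≈ 146 km

146 km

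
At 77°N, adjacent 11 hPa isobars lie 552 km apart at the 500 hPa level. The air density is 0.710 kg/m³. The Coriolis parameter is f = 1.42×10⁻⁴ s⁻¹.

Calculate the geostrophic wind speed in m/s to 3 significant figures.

19.8 m/s

Pressure gradient: |∂P/∂n| = 1100 Pa / 552000 m = 1.99×10⁻³ Pa/m
Geostrophic balance (pressure-gradient force = Coriolis force):
V_g = (1/(fρ)) |∂P/∂n| = 1.99×10⁻³ / (1.42×10⁻⁴ × 0.710) = 19.8 m/s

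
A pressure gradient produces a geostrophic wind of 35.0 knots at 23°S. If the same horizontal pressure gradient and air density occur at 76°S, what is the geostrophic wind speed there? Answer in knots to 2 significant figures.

14 knots

With the same pressure gradient and density, V_g ∝ 1/f ∝ 1/sin φ.
V₂ = V₁ · sin φ₁ / sin φ₂ = 35.0 × sin 23° / sin 76°
V₂ = 35.0 × 0.3907/0.9703 = 14 knots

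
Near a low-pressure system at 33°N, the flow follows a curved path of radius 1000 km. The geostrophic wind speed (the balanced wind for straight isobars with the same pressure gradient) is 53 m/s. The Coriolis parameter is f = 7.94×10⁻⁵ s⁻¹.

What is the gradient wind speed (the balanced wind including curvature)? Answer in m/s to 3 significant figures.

36.4 m/s

Around a low, centrifugal force acts outward with Coriolis, so pressure-gradient force balances both:
(1/ρ)|∂P/∂n| = fV + V²/R  →  V² + fR·V − fR·V_g = 0
With fR = 7.94×10⁻⁵ × 1000×10³ m = 79.4 m/s:
V = [−fR + √((fR)² + 4 fR V_g)]/2 = [−79.4 + √(79.4² + 4×79.4×53)]/2 = 36.4 m/s
Subgeostrophic (V < V_g = 53 m/s), as expected around a low.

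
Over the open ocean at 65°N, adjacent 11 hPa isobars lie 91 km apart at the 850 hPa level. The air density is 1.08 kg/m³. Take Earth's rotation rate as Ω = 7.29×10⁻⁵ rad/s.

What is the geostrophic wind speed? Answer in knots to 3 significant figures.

Coriolis parameter at 65°N:
f = 2Ω sin φ = 2 × 7.29×10⁻⁵ × sin 65° = 1.32×10⁻⁴ s⁻¹
Pressure gradient: |∂P/∂n| = 1100 Pa / 91000 m = 1.21×10⁻² Pa/m
Geostrophic balance (pressure-gradient force = Coriolis force):
V_g = (1/(fρ)) |∂P/∂n| = 1.21×10⁻² / (1.32×10⁻⁴ × 1.08) = 84.7 m/s
Converting: 84.7 m/s × 1.944 = 165 knots

165 knots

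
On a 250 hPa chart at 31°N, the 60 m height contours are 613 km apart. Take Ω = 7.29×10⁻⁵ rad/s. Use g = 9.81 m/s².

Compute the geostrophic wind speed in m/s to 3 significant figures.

12.8 m/s

Coriolis parameter at 31°N:
f = 2Ω sin φ = 2 × 7.29×10⁻⁵ × sin 31° = 7.51×10⁻⁵ s⁻¹
Height gradient: |∂Z/∂n| = 60 m / 613000 m = 9.79×10⁻⁵
On a pressure surface, geostrophic balance gives V_g = (g/f)|∂Z/∂n|:
V_g = 9.81 × 9.79×10⁻⁵ / 7.51×10⁻⁵ = 12.8 m/s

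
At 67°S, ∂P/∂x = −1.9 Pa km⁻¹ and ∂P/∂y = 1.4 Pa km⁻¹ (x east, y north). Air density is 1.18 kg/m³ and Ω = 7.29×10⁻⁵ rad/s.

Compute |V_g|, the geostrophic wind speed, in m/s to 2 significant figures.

15 m/s

Coriolis parameter at 67°S:
f = 2Ω sin φ = 2 × 7.29×10⁻⁵ × sin 67° = 1.34×10⁻⁴ s⁻¹
In the Southern Hemisphere f is negative: f = −1.34×10⁻⁴ s⁻¹.
Component geostrophic relations (x east, y north):
u_g = −(1/(fρ)) ∂P/∂y,  v_g = (1/(fρ)) ∂P/∂x
u_g = −(1.4×10⁻³)/(−1.34×10⁻⁴ × 1.18) = 8.84 m/s;  v_g = (−1.9×10⁻³)/(−1.34×10⁻⁴ × 1.18) = 12.0 m/s
|V_g| = √(u_g² + v_g²) = 14.9 m/s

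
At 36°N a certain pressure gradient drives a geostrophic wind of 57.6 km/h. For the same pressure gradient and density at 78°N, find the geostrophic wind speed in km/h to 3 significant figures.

With the same pressure gradient and density, V_g ∝ 1/f ∝ 1/sin φ.
V₂ = V₁ · sin φ₁ / sin φ₂ = 57.6 × sin 36° / sin 78°
V₂ = 57.6 × 0.5878/0.9781 = 34.6 km/h

34.6 km/h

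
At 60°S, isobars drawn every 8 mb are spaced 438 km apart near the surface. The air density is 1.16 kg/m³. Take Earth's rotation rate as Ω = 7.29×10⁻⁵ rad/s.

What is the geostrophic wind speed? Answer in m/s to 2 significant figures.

12 m/s

Coriolis parameter at 60°S:
f = 2Ω sin φ = 2 × 7.29×10⁻⁵ × sin 60° = 1.26×10⁻⁴ s⁻¹
Pressure gradient: |∂P/∂n| = 800 Pa / 438000 m = 1.83×10⁻³ Pa/m
Geostrophic balance (pressure-gradient force = Coriolis force):
V_g = (1/(fρ)) |∂P/∂n| = 1.83×10⁻³ / (1.26×10⁻⁴ × 1.16) = 12.5 m/s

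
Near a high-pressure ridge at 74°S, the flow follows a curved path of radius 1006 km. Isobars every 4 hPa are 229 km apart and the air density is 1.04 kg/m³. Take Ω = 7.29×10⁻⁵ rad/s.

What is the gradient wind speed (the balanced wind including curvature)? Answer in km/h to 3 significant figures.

Coriolis parameter at 74°S:
f = 2Ω sin φ = 2 × 7.29×10⁻⁵ × sin 74° = 1.40×10⁻⁴ s⁻¹
Pressure gradient: |∂P/∂n| = 400 Pa / 229000 m = 1.75×10⁻³ Pa/m
Geostrophic speed: V_g = |∂P/∂n|/(fρ) = 1.75×10⁻³/(1.40×10⁻⁴ × 1.04) = 12.0 m/s
Around a high, pressure-gradient force acts outward with centrifugal, so Coriolis balances both:
fV = (1/ρ)|∂P/∂n| + V²/R  →  V² − fR·V + fR·V_g = 0
With fR = 1.40×10⁻⁴ × 1006×10³ m = 141 m/s:
V = [fR − √((fR)² − 4 fR V_g)]/2 = [141 − √(141² − 4×141×12)]/2 = 13.2 m/s
Supergeostrophic (V > V_g = 12 m/s), as expected around a high.
Converting: 13.2 m/s × 3.6 = 47.6 km/h

47.6 km/h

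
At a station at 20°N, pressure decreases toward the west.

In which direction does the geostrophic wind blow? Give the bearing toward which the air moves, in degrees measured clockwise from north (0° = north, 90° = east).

The pressure-gradient force points toward the west (bearing 270°).
Geostrophic balance: in the Northern Hemisphere the Coriolis force deflects motion to the right, so the geostrophic wind blows 90° to the right of the pressure-gradient force (low pressure on the left).
Rotating 270° by 90° clockwise gives 000° — the wind blows toward the north.

000°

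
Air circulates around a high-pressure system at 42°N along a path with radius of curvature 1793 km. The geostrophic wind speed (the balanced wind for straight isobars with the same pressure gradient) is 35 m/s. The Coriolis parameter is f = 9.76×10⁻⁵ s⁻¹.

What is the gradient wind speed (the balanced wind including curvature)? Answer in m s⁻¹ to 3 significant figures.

48.4 m s⁻¹

Around a high, pressure-gradient force acts outward with centrifugal, so Coriolis balances both:
fV = (1/ρ)|∂P/∂n| + V²/R  →  V² − fR·V + fR·V_g = 0
With fR = 9.76×10⁻⁵ × 1793×10³ m = 175 m/s:
V = [fR − √((fR)² − 4 fR V_g)]/2 = [175 − √(175² − 4×175×35)]/2 = 48.4 m/s
Supergeostrophic (V > V_g = 35 m/s), as expected around a high.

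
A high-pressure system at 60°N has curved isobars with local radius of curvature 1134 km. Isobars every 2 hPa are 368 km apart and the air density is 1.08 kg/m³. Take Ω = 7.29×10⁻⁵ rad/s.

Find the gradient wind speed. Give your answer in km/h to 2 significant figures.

Coriolis parameter at 60°N:
f = 2Ω sin φ = 2 × 7.29×10⁻⁵ × sin 60° = 1.26×10⁻⁴ s⁻¹
Pressure gradient: |∂P/∂n| = 200 Pa / 368000 m = 5.43×10⁻⁴ Pa/m
Geostrophic speed: V_g = |∂P/∂n|/(fρ) = 5.43×10⁻⁴/(1.26×10⁻⁴ × 1.08) = 3.99 m/s
Around a high, pressure-gradient force acts outward with centrifugal, so Coriolis balances both:
fV = (1/ρ)|∂P/∂n| + V²/R  →  V² − fR·V + fR·V_g = 0
With fR = 1.26×10⁻⁴ × 1134×10³ m = 143 m/s:
V = [fR − √((fR)² − 4 fR V_g)]/2 = [143 − √(143² − 4×143×3.99)]/2 = 4.1 m/s
Supergeostrophic (V > V_g = 3.99 m/s), as expected around a high.
Converting: 4.1 m/s × 3.6 = 15 km/h

15 km/h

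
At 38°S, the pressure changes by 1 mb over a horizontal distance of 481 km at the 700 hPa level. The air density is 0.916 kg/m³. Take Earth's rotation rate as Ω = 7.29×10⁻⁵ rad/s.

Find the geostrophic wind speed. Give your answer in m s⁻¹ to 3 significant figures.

2.53 m s⁻¹

Coriolis parameter at 38°S:
f = 2Ω sin φ = 2 × 7.29×10⁻⁵ × sin 38° = 8.98×10⁻⁵ s⁻¹
Pressure gradient: |∂P/∂n| = 100 Pa / 481000 m = 2.08×10⁻⁴ Pa/m
Geostrophic balance (pressure-gradient force = Coriolis force):
V_g = (1/(fρ)) |∂P/∂n| = 2.08×10⁻⁴ / (8.98×10⁻⁵ × 0.916) = 2.53 m/s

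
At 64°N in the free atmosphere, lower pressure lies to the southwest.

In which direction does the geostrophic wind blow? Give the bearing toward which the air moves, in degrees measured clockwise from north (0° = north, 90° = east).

The pressure-gradient force points toward the southwest (bearing 225°).
Geostrophic balance: in the Northern Hemisphere the Coriolis force deflects motion to the right, so the geostrophic wind blows 90° to the right of the pressure-gradient force (low pressure on the left).
Rotating 225° by 90° clockwise gives 315° — the wind blows toward the northwest.

315°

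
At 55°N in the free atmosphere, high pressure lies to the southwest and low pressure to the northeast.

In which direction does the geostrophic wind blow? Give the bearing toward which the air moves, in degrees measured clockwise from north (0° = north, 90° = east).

The pressure-gradient force points toward the northeast (bearing 045°).
Geostrophic balance: in the Northern Hemisphere the Coriolis force deflects motion to the right, so the geostrophic wind blows 90° to the right of the pressure-gradient force (low pressure on the left).
Rotating 045° by 90° clockwise gives 135° — the wind blows toward the southeast.

135°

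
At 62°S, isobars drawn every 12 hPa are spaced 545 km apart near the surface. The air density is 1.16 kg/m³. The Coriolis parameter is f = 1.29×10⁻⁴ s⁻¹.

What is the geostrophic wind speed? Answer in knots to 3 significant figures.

28.6 knots

Pressure gradient: |∂P/∂n| = 1200 Pa / 545000 m = 2.20×10⁻³ Pa/m
Geostrophic balance (pressure-gradient force = Coriolis force):
V_g = (1/(fρ)) |∂P/∂n| = 2.20×10⁻³ / (1.29×10⁻⁴ × 1.16) = 14.7 m/s
Converting: 14.7 m/s × 1.944 = 28.6 knots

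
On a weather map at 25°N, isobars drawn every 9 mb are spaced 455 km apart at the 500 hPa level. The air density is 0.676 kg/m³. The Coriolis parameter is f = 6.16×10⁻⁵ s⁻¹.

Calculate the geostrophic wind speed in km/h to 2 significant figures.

Pressure gradient: |∂P/∂n| = 900 Pa / 455000 m = 1.98×10⁻³ Pa/m
Geostrophic balance (pressure-gradient force = Coriolis force):
V_g = (1/(fρ)) |∂P/∂n| = 1.98×10⁻³ / (6.16×10⁻⁵ × 0.676) = 47.5 m/s
Converting: 47.5 m/s × 3.6 = 170 km/h

170 km/h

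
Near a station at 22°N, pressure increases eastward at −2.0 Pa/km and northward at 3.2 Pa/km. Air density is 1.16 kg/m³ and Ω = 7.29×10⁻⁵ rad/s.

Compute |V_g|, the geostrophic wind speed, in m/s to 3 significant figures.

Coriolis parameter at 22°N:
f = 2Ω sin φ = 2 × 7.29×10⁻⁵ × sin 22° = 5.46×10⁻⁵ s⁻¹
Component geostrophic relations (x east, y north):
u_g = −(1/(fρ)) ∂P/∂y,  v_g = (1/(fρ)) ∂P/∂x
u_g = −(3.2×10⁻³)/(5.46×10⁻⁵ × 1.16) = −50.5 m/s;  v_g = (−2.0×10⁻³)/(5.46×10⁻⁵ × 1.16) = −31.6 m/s
|V_g| = √(u_g² + v_g²) = 59.6 m/s

59.6 m/s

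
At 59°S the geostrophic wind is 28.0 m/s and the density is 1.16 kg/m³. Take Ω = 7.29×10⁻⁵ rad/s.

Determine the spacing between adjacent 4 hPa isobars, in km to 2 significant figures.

99 km

Coriolis parameter at 59°S:
f = 2Ω sin φ = 2 × 7.29×10⁻⁵ × sin 59° = 1.25×10⁻⁴ s⁻¹
Geostrophic balance rearranged: |∂P/∂n| = f ρ V_g
|∂P/∂n| = 1.25×10⁻⁴ × 1.16 × 28.0 = 4.06×10⁻³ Pa/m
Isobar spacing: Δn = ΔP/|∂P/∂n| = 400 Pa / 4.06×10⁻³ Pa/m = 98542 m ≈ 99 km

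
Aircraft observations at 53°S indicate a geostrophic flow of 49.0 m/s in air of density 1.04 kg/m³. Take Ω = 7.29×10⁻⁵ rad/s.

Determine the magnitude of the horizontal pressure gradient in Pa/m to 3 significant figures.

5.93×10⁻³ Pa/m

Coriolis parameter at 53°S:
f = 2Ω sin φ = 2 × 7.29×10⁻⁵ × sin 53° = 1.16×10⁻⁴ s⁻¹
Geostrophic balance rearranged: |∂P/∂n| = f ρ V_g
|∂P/∂n| = 1.16×10⁻⁴ × 1.04 × 49.0 = 5.93×10⁻³ Pa/m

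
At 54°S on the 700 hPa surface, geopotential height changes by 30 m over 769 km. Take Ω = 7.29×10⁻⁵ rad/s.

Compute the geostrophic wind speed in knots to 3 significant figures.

Coriolis parameter at 54°S:
f = 2Ω sin φ = 2 × 7.29×10⁻⁵ × sin 54° = 1.18×10⁻⁴ s⁻¹
Height gradient: |∂Z/∂n| = 30 m / 769000 m = 3.90×10⁻⁵
On a pressure surface, geostrophic balance gives V_g = (g/f)|∂Z/∂n|:
V_g = 9.81 × 3.90×10⁻⁵ / 1.18×10⁻⁴ = 3.24 m/s
Converting: 3.24 m/s × 1.944 = 6.31 knots

6.31 knots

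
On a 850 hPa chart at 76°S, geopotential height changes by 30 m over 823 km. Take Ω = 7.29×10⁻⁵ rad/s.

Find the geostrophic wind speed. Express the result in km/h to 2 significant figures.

9.1 km/h

Coriolis parameter at 76°S:
f = 2Ω sin φ = 2 × 7.29×10⁻⁵ × sin 76° = 1.41×10⁻⁴ s⁻¹
Height gradient: |∂Z/∂n| = 30 m / 823000 m = 3.65×10⁻⁵
On a pressure surface, geostrophic balance gives V_g = (g/f)|∂Z/∂n|:
V_g = 9.81 × 3.65×10⁻⁵ / 1.41×10⁻⁴ = 2.53 m/s
Converting: 2.53 m/s × 3.6 = 9.1 km/h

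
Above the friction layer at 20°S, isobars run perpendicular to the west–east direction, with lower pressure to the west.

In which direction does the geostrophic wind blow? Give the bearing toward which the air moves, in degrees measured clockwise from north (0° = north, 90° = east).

180°

The pressure-gradient force points toward the west (bearing 270°).
Geostrophic balance: in the Southern Hemisphere the Coriolis force deflects motion to the left, so the geostrophic wind blows 90° to the left of the pressure-gradient force (low pressure on the right).
Rotating 270° by 90° counterclockwise gives 180° — the wind blows toward the south.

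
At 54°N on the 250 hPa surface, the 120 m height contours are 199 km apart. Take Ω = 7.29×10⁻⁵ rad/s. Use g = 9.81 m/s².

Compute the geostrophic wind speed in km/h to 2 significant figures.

180 km/h

Coriolis parameter at 54°N:
f = 2Ω sin φ = 2 × 7.29×10⁻⁵ × sin 54° = 1.18×10⁻⁴ s⁻¹
Height gradient: |∂Z/∂n| = 120 m / 199000 m = 6.03×10⁻⁴
On a pressure surface, geostrophic balance gives V_g = (g/f)|∂Z/∂n|:
V_g = 9.81 × 6.03×10⁻⁴ / 1.18×10⁻⁴ = 50.2 m/s
Converting: 50.2 m/s × 3.6 = 180 km/h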